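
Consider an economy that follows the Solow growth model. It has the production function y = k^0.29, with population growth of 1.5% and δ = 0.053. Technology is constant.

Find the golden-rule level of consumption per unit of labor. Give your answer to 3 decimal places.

At the golden rule, f'(k) = n + δ, so α·k^(α−1) = n + δ and k_gold = (α/(n + δ))^(1/(1−α)).
k_gold = (0.29/0.068)^(1/0.71) = 4.2647^1.4085 ≈ 7.7125
c_gold = f(k_gold) − (n + δ)·k_gold = 1.8084 − 0.068×7.7125 ≈ 1.2840

c_gold ≈ 1.284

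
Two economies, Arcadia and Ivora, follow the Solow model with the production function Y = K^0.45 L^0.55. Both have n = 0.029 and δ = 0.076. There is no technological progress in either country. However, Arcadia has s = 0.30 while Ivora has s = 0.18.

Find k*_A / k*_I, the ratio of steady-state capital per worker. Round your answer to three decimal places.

Steady-state k* = [s/(n + δ)]^(1/(1−α)), so the ratio is [ (s_A/(n + δ)_A) / (s_I/(n + δ)_I) ]^1.8182.
s_A/(n + δ)_A = 0.30/0.105 = 2.8571; s_I/(n + δ)_I = 0.18/0.105 = 1.7143.
Ratio = (2.8571/1.7143)^1.8182 = 1.6666^1.8182 ≈ 2.5312

ratio ≈ 2.531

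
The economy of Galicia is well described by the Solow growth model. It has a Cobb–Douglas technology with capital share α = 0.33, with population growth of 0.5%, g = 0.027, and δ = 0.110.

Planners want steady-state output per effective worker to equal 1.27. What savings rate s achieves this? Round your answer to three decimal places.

Steady state requires s·f(k) = (n + g + δ)·k, i.e. s·k^α = (n + g + δ)·k.
Since y* = [s/(n + g + δ)]^(α/(1−α)), we have s/(n + g + δ) = (y*)^((1−α)/α) = 1.27^2.0303 = 1.6246.
Therefore s = 1.6246 × (n + g + δ) = 1.6246 × 0.142 = 0.2307.

s ≈ 0.231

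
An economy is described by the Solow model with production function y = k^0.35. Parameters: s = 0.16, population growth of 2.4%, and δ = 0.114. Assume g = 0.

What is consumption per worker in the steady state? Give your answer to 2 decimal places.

Steady state requires s·f(k) = (n + δ)·k, i.e. s·k^α = (n + δ)·k.
Rearranging, k^(1−α) = s / (n + δ).
k^0.65 = 0.16 / (0.024 + 0.114) = 0.16 / 0.138 = 1.1594
k* = 1.1594^(1/0.65) ≈ 1.2555
y* = (k*)^α = 1.2555^0.35 ≈ 1.0829
c* = (1 − s)·y* = (1 − 0.16) × 1.0829 ≈ 0.9096

c* ≈ 0.91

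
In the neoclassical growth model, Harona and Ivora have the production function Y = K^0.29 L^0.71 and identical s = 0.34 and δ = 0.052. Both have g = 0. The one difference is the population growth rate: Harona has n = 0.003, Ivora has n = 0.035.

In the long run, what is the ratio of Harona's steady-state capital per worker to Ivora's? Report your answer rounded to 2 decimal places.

ratio ≈ 1.91

Steady-state k* = [s/(n + δ)]^(1/(1−α)), so the ratio is [ (s_H/(n + δ)_H) / (s_I/(n + δ)_I) ]^1.4085.
s_H/(n + δ)_H = 0.34/0.055 = 6.1818; s_I/(n + δ)_I = 0.34/0.087 = 3.9080.
Ratio = (6.1818/3.9080)^1.4085 = 1.5818^1.4085 ≈ 1.9077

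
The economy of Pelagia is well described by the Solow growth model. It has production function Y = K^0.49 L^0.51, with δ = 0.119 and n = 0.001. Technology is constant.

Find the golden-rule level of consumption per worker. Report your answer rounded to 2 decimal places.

At the golden rule, f'(k) = n + δ, so α·k^(α−1) = n + δ and k_gold = (α/(n + δ))^(1/(1−α)).
k_gold = (0.49/0.120)^(1/0.51) = 4.0833^1.9608 ≈ 15.7787
c_gold = f(k_gold) − (n + δ)·k_gold = 3.8642 − 0.120×15.7787 ≈ 1.9708

c_gold ≈ 1.97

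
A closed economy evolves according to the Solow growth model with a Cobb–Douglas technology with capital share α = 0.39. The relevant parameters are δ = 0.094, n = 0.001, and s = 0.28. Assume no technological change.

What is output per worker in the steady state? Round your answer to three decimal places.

y* = 1.996

In steady state, investment equals break-even investment: s·k^α = (n + δ)·k.
Dividing both sides by k: k^(1−α) = s / (n + δ).
k^0.61 = 0.28 / (0.001 + 0.094) = 0.28 / 0.095 = 2.9474
k* = 2.9474^(1/0.61) ≈ 5.8826
y* = (k*)^α = 5.8826^0.39 ≈ 1.9959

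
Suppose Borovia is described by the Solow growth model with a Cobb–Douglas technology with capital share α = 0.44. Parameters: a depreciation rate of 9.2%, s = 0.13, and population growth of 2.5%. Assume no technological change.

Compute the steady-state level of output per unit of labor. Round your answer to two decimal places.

y* ≈ 1.09

Steady state requires s·f(k) = (n + δ)·k, i.e. s·k^α = (n + δ)·k.
Dividing both sides by k: k^(1−α) = s / (n + δ).
k^0.56 = 0.13 / (0.025 + 0.092) = 0.13 / 0.117 = 1.1111
k* = 1.1111^(1/0.56) ≈ 1.2070
y* = (k*)^α = 1.2070^0.44 ≈ 1.0863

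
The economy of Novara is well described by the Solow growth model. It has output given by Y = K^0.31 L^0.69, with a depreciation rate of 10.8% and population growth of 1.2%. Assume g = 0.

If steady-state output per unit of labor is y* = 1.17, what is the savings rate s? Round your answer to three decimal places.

s ≈ 0.170

At the steady state, Δk = 0, so s·k^α = (n + δ)·k.
Since y* = [s/(n + δ)]^(α/(1−α)), we have s/(n + δ) = (y*)^((1−α)/α) = 1.17^2.2258 = 1.4183.
Therefore s = 1.4183 × (n + δ) = 1.4183 × 0.120 = 0.1702.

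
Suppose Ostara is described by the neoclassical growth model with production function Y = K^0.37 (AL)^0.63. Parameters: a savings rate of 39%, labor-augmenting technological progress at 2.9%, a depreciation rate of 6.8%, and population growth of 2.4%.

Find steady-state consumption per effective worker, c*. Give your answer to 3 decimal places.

At the steady state, Δk = 0, so s·k^α = (n + g + δ)·k.
Dividing both sides by k: k^(1−α) = s / (n + g + δ).
k^0.63 = 0.39 / (0.024 + 0.029 + 0.068) = 0.39 / 0.121 = 3.2231
k* = 3.2231^(1/0.63) ≈ 6.4089
y* = (k*)^α = 6.4089^0.37 ≈ 1.9884
c* = (1 − s)·y* = (1 − 0.39) × 1.9884 ≈ 1.2129

c* ≈ 1.213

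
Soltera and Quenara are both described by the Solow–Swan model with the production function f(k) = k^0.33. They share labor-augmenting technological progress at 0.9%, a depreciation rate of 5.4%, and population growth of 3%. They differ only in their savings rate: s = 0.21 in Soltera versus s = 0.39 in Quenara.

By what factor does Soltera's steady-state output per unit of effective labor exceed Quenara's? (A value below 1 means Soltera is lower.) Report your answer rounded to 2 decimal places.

y*_S / y*_Q ≈ 0.74

Steady-state y* = [s/(n + g + δ)]^(α/(1−α)), so the ratio is [ (s_S/(n + g + δ)_S) / (s_Q/(n + g + δ)_Q) ]^0.4925.
s_S/(n + g + δ)_S = 0.21/0.093 = 2.2581; s_Q/(n + g + δ)_Q = 0.39/0.093 = 4.1935.
Ratio = (2.2581/4.1935)^0.4925 = 0.5385^0.4925 ≈ 0.7372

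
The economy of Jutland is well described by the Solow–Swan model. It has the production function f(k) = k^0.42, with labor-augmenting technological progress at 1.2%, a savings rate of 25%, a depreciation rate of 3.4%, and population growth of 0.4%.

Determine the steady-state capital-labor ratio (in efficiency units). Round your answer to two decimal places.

k* = 16.04

At the steady state, Δk = 0, so s·k^α = (n + g + δ)·k.
Dividing both sides by k: k^(1−α) = s / (n + g + δ).
k^0.58 = 0.25 / (0.004 + 0.012 + 0.034) = 0.25 / 0.050 = 5.0000
k* = 5.0000^(1/0.58) ≈ 16.0369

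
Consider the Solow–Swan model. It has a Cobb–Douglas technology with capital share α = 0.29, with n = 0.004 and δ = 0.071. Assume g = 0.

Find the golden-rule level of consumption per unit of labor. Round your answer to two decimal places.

At the golden rule, f'(k) = n + δ, so α·k^(α−1) = n + δ and k_gold = (α/(n + δ))^(1/(1−α)).
k_gold = (0.29/0.075)^(1/0.71) = 3.8667^1.4085 ≈ 6.7184
c_gold = f(k_gold) − (n + δ)·k_gold = 1.7374 − 0.075×6.7184 ≈ 1.2335

c_gold ≈ 1.23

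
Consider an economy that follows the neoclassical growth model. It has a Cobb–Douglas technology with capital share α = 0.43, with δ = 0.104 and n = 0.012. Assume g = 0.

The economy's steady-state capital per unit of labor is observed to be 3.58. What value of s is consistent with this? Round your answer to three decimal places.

s ≈ 0.240

Steady state requires s·f(k) = (n + δ)·k, i.e. s·k^α = (n + δ)·k.
So s / (n + δ) = (k*)^(1−α) = 3.58^0.57 = 2.0688.
Therefore s = 2.0688 × (n + δ) = 2.0688 × 0.116 = 0.2400.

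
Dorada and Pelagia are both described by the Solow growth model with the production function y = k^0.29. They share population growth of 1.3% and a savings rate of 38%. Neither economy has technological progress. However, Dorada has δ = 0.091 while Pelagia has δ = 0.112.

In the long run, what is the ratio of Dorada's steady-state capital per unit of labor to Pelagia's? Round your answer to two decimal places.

k*_D / k*_P ≈ 1.30

Steady-state k* = [s/(n + δ)]^(1/(1−α)), so the ratio is [ (s_D/(n + δ)_D) / (s_P/(n + δ)_P) ]^1.4085.
s_D/(n + δ)_D = 0.38/0.104 = 3.6538; s_P/(n + δ)_P = 0.38/0.125 = 3.0400.
Ratio = (3.6538/3.0400)^1.4085 = 1.2019^1.4085 ≈ 1.2957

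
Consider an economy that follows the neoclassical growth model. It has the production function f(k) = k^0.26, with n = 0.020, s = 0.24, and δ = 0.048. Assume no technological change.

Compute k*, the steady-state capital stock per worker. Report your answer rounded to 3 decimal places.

k* ≈ 5.497

Steady state requires s·f(k) = (n + δ)·k, i.e. s·k^α = (n + δ)·k.
Rearranging, k^(1−α) = s / (n + δ).
k^0.74 = 0.24 / (0.020 + 0.048) = 0.24 / 0.068 = 3.5294
k* = 3.5294^(1/0.74) ≈ 5.4971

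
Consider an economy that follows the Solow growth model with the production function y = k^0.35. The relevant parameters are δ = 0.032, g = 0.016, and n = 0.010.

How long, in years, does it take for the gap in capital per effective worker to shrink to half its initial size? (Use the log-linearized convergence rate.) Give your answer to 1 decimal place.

t_½ ≈ 18.4 years

Near the steady state the convergence rate is λ = (1 − α)(n + g + δ).
λ = (1 − 0.35) × 0.058 = 0.65 × 0.058 = 0.0377
Half-life = ln 2 / λ = 0.6931 / 0.0377 ≈ 18.38 years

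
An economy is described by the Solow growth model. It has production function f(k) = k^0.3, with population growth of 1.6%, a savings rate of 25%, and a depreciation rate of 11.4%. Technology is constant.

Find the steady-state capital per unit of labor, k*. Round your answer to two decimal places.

Steady state requires s·f(k) = (n + δ)·k, i.e. s·k^α = (n + δ)·k.
Rearranging, k^(1−α) = s / (n + δ).
k^0.7 = 0.25 / (0.016 + 0.114) = 0.25 / 0.130 = 1.9231
k* = 1.9231^(1/0.7) ≈ 2.5452

k* ≈ 2.55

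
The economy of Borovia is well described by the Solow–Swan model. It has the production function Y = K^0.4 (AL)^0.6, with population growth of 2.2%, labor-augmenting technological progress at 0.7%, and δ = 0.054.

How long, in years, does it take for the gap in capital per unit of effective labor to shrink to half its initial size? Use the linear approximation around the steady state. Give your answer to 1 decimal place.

t_½ ≈ 13.9 years

Near the steady state the convergence rate is λ = (1 − α)(n + g + δ).
λ = (1 − 0.4) × 0.083 = 0.6 × 0.083 = 0.0498
Half-life = ln 2 / λ = 0.6931 / 0.0498 ≈ 13.92 years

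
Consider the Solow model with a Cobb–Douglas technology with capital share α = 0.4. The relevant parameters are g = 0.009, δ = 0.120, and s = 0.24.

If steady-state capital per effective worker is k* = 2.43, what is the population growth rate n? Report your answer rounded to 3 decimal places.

n ≈ 0.012

Steady state requires s·f(k) = (n + g + δ)·k, i.e. s·k^α = (n + g + δ)·k.
So s / (n + g + δ) = (k*)^(1−α) = 2.43^0.6 = 1.7036.
Therefore n + g + δ = s / 1.7036 = 0.24 / 1.7036 = 0.1409, so n = 0.1409 − 0.129 = 0.0119.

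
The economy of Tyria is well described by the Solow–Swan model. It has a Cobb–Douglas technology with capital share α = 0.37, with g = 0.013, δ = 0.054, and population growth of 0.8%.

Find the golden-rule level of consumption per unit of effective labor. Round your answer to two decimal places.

At the golden rule, f'(k) = n + g + δ, so α·k^(α−1) = n + g + δ and k_gold = (α/(n + g + δ))^(1/(1−α)).
k_gold = (0.37/0.075)^(1/0.63) = 4.9333^1.5873 ≈ 12.5956
c_gold = f(k_gold) − (n + g + δ)·k_gold = 2.5532 − 0.075×12.5956 ≈ 1.6085

c_gold ≈ 1.61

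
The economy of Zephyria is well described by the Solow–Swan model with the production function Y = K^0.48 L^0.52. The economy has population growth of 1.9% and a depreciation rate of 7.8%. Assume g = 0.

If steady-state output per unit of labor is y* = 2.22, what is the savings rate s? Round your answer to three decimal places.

At the steady state, Δk = 0, so s·k^α = (n + δ)·k.
Since y* = [s/(n + δ)]^(α/(1−α)), we have s/(n + δ) = (y*)^((1−α)/α) = 2.22^1.0833 = 2.3725.
Therefore s = 2.3725 × (n + δ) = 2.3725 × 0.097 = 0.2301.

s ≈ 0.230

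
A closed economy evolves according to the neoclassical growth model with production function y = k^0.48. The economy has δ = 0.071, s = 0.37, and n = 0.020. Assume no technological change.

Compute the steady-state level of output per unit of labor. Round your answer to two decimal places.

y* ≈ 3.65

Steady state requires s·f(k) = (n + δ)·k, i.e. s·k^α = (n + δ)·k.
Rearranging, k^(1−α) = s / (n + δ).
k^0.52 = 0.37 / (0.020 + 0.071) = 0.37 / 0.091 = 4.0659
k* = 4.0659^(1/0.52) ≈ 14.8407
y* = (k*)^α = 14.8407^0.48 ≈ 3.6500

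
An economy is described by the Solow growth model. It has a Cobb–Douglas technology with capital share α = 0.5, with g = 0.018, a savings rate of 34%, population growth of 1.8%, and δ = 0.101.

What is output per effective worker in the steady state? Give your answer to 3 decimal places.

y* ≈ 2.482

Steady state requires s·f(k) = (n + g + δ)·k, i.e. s·k^α = (n + g + δ)·k.
Rearranging, k^(1−α) = s / (n + g + δ).
k^0.5 = 0.34 / (0.018 + 0.018 + 0.101) = 0.34 / 0.137 = 2.4818
k* = 2.4818^(1/0.5) ≈ 6.1593
y* = (k*)^α = 6.1593^0.5 ≈ 2.4818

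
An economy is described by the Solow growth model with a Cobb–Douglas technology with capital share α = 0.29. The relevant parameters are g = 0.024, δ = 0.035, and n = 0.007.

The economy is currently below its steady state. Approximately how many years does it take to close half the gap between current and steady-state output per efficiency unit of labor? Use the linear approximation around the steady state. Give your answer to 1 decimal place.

t_½ ≈ 14.8 years

Near the steady state the convergence rate is λ = (1 − α)(n + g + δ).
λ = (1 − 0.29) × 0.066 = 0.71 × 0.066 = 0.04686
Half-life = ln 2 / λ = 0.6931 / 0.04686 ≈ 14.79 years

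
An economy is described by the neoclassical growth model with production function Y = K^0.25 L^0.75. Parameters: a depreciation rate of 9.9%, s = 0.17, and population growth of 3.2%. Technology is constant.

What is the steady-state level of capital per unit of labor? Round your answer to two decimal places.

k* = 1.42

In steady state, investment equals break-even investment: s·k^α = (n + δ)·k.
Dividing both sides by k: k^(1−α) = s / (n + δ).
k^0.75 = 0.17 / (0.032 + 0.099) = 0.17 / 0.131 = 1.2977
k* = 1.2977^(1/0.75) ≈ 1.4155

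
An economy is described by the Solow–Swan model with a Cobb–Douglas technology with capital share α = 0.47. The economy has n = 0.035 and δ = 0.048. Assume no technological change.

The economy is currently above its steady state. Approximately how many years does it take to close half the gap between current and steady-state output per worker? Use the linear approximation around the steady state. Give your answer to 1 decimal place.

Near the steady state the convergence rate is λ = (1 − α)(n + δ).
λ = (1 − 0.47) × 0.083 = 0.53 × 0.083 = 0.04399
Half-life = ln 2 / λ = 0.6931 / 0.04399 ≈ 15.76 years

about 15.8 years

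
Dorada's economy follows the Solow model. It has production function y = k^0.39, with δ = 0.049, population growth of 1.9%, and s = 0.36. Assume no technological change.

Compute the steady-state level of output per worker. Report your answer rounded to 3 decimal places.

y* = 2.902

At the steady state, Δk = 0, so s·k^α = (n + δ)·k.
Rearranging, k^(1−α) = s / (n + δ).
k^0.61 = 0.36 / (0.019 + 0.049) = 0.36 / 0.068 = 5.2941
k* = 5.2941^(1/0.61) ≈ 15.3654
y* = (k*)^α = 15.3654^0.39 ≈ 2.9024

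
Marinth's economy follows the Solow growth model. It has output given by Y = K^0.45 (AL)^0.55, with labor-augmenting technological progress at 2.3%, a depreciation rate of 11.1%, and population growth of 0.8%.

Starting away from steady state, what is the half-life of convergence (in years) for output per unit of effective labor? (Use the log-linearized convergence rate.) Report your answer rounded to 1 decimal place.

half-life ≈ 8.9 years

Near the steady state the convergence rate is λ = (1 − α)(n + g + δ).
λ = (1 − 0.45) × 0.142 = 0.55 × 0.142 = 0.0781
Half-life = ln 2 / λ = 0.6931 / 0.0781 ≈ 8.87 years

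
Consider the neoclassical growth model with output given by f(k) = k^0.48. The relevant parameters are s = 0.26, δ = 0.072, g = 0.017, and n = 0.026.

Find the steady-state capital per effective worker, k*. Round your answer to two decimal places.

k* = 4.80

In steady state, investment equals break-even investment: s·k^α = (n + g + δ)·k.
Rearranging, k^(1−α) = s / (n + g + δ).
k^0.52 = 0.26 / (0.026 + 0.017 + 0.072) = 0.26 / 0.115 = 2.2609
k* = 2.2609^(1/0.52) ≈ 4.8008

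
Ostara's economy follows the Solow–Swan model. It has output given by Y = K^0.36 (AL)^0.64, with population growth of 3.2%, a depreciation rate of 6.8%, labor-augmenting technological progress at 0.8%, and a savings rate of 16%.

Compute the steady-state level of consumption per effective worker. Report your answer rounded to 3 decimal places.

c* ≈ 1.048

At the steady state, Δk = 0, so s·k^α = (n + g + δ)·k.
Dividing both sides by k: k^(1−α) = s / (n + g + δ).
k^0.64 = 0.16 / (0.032 + 0.008 + 0.068) = 0.16 / 0.108 = 1.4815
k* = 1.4815^(1/0.64) ≈ 1.8481
y* = (k*)^α = 1.8481^0.36 ≈ 1.2474
c* = (1 − s)·y* = (1 − 0.16) × 1.2474 ≈ 1.0478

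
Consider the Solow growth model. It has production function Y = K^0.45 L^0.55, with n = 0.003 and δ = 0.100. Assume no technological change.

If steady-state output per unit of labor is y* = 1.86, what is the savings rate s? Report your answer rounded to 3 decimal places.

At the steady state, Δk = 0, so s·k^α = (n + δ)·k.
Since y* = [s/(n + δ)]^(α/(1−α)), we have s/(n + δ) = (y*)^((1−α)/α) = 1.86^1.2222 = 2.1350.
Therefore s = 2.1350 × (n + δ) = 2.1350 × 0.103 = 0.2199.

s ≈ 0.220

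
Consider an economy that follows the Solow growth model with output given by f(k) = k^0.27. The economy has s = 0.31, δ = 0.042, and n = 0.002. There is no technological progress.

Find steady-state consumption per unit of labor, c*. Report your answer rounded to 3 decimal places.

c* = 1.421

In steady state, investment equals break-even investment: s·k^α = (n + δ)·k.
Rearranging, k^(1−α) = s / (n + δ).
k^0.73 = 0.31 / (0.002 + 0.042) = 0.31 / 0.044 = 7.0455
k* = 7.0455^(1/0.73) ≈ 14.5052
y* = (k*)^α = 14.5052^0.27 ≈ 2.0588
c* = (1 − s)·y* = (1 − 0.31) × 2.0588 ≈ 1.4206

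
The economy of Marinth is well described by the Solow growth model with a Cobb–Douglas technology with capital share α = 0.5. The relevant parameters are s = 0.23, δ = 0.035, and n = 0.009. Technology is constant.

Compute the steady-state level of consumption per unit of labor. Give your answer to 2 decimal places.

At the steady state, Δk = 0, so s·k^α = (n + δ)·k.
Dividing both sides by k: k^(1−α) = s / (n + δ).
k^0.5 = 0.23 / (0.009 + 0.035) = 0.23 / 0.044 = 5.2273
k* = 5.2273^(1/0.5) ≈ 27.3247
y* = (k*)^α = 27.3247^0.5 ≈ 5.2273
c* = (1 − s)·y* = (1 − 0.23) × 5.2273 ≈ 4.0250

c* = 4.03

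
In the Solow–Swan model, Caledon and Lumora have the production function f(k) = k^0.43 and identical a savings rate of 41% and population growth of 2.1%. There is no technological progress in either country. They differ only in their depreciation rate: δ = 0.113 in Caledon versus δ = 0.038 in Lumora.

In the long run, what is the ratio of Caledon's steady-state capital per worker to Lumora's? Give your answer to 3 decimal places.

ratio ≈ 0.237

Steady-state k* = [s/(n + δ)]^(1/(1−α)), so the ratio is [ (s_C/(n + δ)_C) / (s_L/(n + δ)_L) ]^1.7544.
s_C/(n + δ)_C = 0.41/0.134 = 3.0597; s_L/(n + δ)_L = 0.41/0.059 = 6.9492.
Ratio = (3.0597/6.9492)^1.7544 = 0.4403^1.7544 ≈ 0.2371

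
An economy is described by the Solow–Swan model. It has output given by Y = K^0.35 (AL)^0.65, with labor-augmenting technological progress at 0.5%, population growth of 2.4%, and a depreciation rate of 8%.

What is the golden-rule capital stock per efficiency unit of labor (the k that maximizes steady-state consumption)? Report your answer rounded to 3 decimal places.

k_gold ≈ 6.018

The golden rule sets f'(k) = n + g + δ, i.e. α·k^(α−1) = n + g + δ.
So k^(1−α) = α / (n + g + δ) = 0.35 / 0.109 = 3.2110.
k_gold = 3.2110^(1/0.65) ≈ 6.0179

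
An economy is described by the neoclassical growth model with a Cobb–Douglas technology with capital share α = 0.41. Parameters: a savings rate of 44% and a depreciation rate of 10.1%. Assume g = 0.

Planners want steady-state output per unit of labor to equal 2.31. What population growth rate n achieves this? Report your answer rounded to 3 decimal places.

At the steady state, Δk = 0, so s·k^α = (n + δ)·k.
Since y* = [s/(n + δ)]^(α/(1−α)), we have s/(n + δ) = (y*)^((1−α)/α) = 2.31^1.439 = 3.3361.
Therefore n + δ = s / 3.3361 = 0.44 / 3.3361 = 0.1319, so n = 0.1319 − 0.101 = 0.0309.

n ≈ 0.031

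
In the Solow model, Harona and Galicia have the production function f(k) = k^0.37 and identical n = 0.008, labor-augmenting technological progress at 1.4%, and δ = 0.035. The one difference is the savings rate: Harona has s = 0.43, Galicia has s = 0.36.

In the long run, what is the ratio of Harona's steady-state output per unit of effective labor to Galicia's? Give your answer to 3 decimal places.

Steady-state y* = [s/(n + g + δ)]^(α/(1−α)), so the ratio is [ (s_H/(n + g + δ)_H) / (s_G/(n + g + δ)_G) ]^0.5873.
s_H/(n + g + δ)_H = 0.43/0.057 = 7.5439; s_G/(n + g + δ)_G = 0.36/0.057 = 6.3158.
Ratio = (7.5439/6.3158)^0.5873 = 1.1944^0.5873 ≈ 1.1100

y*_H / y*_G ≈ 1.110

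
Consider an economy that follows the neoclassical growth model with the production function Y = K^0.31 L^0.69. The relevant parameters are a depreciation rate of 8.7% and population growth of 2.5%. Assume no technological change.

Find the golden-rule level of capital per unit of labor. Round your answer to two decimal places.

The golden rule sets f'(k) = n + δ, i.e. α·k^(α−1) = n + δ.
So k^(1−α) = α / (n + δ) = 0.31 / 0.112 = 2.7679.
k_gold = 2.7679^(1/0.69) ≈ 4.3732

k_gold ≈ 4.37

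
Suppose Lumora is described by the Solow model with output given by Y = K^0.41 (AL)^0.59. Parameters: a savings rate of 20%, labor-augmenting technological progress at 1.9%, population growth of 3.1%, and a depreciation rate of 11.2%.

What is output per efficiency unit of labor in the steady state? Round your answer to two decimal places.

Steady state requires s·f(k) = (n + g + δ)·k, i.e. s·k^α = (n + g + δ)·k.
Rearranging, k^(1−α) = s / (n + g + δ).
k^0.59 = 0.20 / (0.031 + 0.019 + 0.112) = 0.20 / 0.162 = 1.2346
k* = 1.2346^(1/0.59) ≈ 1.4293
y* = (k*)^α = 1.4293^0.41 ≈ 1.1577

y* ≈ 1.16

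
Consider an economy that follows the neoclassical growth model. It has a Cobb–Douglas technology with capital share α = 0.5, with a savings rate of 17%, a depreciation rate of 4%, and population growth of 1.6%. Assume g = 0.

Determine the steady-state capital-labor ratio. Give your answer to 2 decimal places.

At the steady state, Δk = 0, so s·k^α = (n + δ)·k.
Dividing both sides by k: k^(1−α) = s / (n + δ).
k^0.5 = 0.17 / (0.016 + 0.040) = 0.17 / 0.056 = 3.0357
k* = 3.0357^(1/0.5) ≈ 9.2155

k* ≈ 9.22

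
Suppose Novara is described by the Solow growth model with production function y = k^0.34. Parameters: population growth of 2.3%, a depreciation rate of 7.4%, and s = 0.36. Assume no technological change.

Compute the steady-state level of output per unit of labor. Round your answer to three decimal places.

At the steady state, Δk = 0, so s·k^α = (n + δ)·k.
Dividing both sides by k: k^(1−α) = s / (n + δ).
k^0.66 = 0.36 / (0.023 + 0.074) = 0.36 / 0.097 = 3.7113
k* = 3.7113^(1/0.66) ≈ 7.2932
y* = (k*)^α = 7.2932^0.34 ≈ 1.9651

y* ≈ 1.965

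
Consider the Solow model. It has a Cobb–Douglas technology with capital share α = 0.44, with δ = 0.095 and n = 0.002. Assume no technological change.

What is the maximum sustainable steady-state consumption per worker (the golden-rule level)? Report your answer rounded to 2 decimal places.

At the golden rule, f'(k) = n + δ, so α·k^(α−1) = n + δ and k_gold = (α/(n + δ))^(1/(1−α)).
k_gold = (0.44/0.097)^(1/0.56) = 4.5361^1.7857 ≈ 14.8812
c_gold = f(k_gold) − (n + δ)·k_gold = 3.2807 − 0.097×14.8812 ≈ 1.8372

c_gold ≈ 1.84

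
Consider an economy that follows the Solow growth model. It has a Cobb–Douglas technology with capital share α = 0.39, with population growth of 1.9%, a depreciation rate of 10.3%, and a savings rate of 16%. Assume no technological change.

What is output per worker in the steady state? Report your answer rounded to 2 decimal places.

y* ≈ 1.19

Steady state requires s·f(k) = (n + δ)·k, i.e. s·k^α = (n + δ)·k.
Rearranging, k^(1−α) = s / (n + δ).
k^0.61 = 0.16 / (0.019 + 0.103) = 0.16 / 0.122 = 1.3115
k* = 1.3115^(1/0.61) ≈ 1.5598
y* = (k*)^α = 1.5598^0.39 ≈ 1.1893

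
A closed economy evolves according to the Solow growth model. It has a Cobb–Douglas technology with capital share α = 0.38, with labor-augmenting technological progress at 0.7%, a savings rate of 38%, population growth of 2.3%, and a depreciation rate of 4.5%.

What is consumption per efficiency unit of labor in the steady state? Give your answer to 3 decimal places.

c* = 1.676

In steady state, investment equals break-even investment: s·k^α = (n + g + δ)·k.
Rearranging, k^(1−α) = s / (n + g + δ).
k^0.62 = 0.38 / (0.023 + 0.007 + 0.045) = 0.38 / 0.075 = 5.0667
k* = 5.0667^(1/0.62) ≈ 13.6979
y* = (k*)^α = 13.6979^0.38 ≈ 2.7035
c* = (1 − s)·y* = (1 − 0.38) × 2.7035 ≈ 1.6762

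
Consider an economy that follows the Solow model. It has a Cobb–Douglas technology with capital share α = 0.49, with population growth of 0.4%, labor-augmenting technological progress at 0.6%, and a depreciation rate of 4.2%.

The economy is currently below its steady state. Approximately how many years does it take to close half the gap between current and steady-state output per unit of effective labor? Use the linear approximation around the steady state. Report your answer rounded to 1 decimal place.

Near the steady state the convergence rate is λ = (1 − α)(n + g + δ).
λ = (1 − 0.49) × 0.052 = 0.51 × 0.052 = 0.02652
Half-life = ln 2 / λ = 0.6931 / 0.02652 ≈ 26.13 years

t_½ ≈ 26.1 years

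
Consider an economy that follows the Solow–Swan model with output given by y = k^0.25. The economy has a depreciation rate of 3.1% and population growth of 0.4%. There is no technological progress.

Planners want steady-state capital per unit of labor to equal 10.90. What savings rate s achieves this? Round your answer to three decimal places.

s ≈ 0.210

Steady state requires s·f(k) = (n + δ)·k, i.e. s·k^α = (n + δ)·k.
So s / (n + δ) = (k*)^(1−α) = 10.90^0.75 = 5.9989.
Therefore s = 5.9989 × (n + δ) = 5.9989 × 0.035 = 0.2100.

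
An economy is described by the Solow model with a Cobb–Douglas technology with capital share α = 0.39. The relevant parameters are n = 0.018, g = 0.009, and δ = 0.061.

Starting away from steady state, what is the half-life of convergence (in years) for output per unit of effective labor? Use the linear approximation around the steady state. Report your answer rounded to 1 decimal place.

Near the steady state the convergence rate is λ = (1 − α)(n + g + δ).
λ = (1 − 0.39) × 0.088 = 0.61 × 0.088 = 0.05368
Half-life = ln 2 / λ = 0.6931 / 0.05368 ≈ 12.91 years

t_½ ≈ 12.9 years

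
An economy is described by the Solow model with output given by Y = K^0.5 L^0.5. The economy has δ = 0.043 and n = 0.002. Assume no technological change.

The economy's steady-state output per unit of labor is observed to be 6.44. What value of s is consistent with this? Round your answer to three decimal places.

s ≈ 0.290

At the steady state, Δk = 0, so s·k^α = (n + δ)·k.
Since y* = [s/(n + δ)]^(α/(1−α)), we have s/(n + δ) = (y*)^((1−α)/α) = 6.44^1 = 6.4400.
Therefore s = 6.4400 × (n + δ) = 6.4400 × 0.045 = 0.2898.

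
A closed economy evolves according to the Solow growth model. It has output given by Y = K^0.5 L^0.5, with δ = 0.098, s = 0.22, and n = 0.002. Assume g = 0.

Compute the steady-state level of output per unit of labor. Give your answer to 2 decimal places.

y* = 2.20

In steady state, investment equals break-even investment: s·k^α = (n + δ)·k.
Rearranging, k^(1−α) = s / (n + δ).
k^0.5 = 0.22 / (0.002 + 0.098) = 0.22 / 0.100 = 2.2000
k* = 2.2000^(1/0.5) ≈ 4.8400
y* = (k*)^α = 4.8400^0.5 ≈ 2.2000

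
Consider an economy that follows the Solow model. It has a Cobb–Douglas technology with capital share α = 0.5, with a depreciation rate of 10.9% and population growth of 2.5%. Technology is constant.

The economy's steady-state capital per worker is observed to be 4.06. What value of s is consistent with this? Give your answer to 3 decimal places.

Steady state requires s·f(k) = (n + δ)·k, i.e. s·k^α = (n + δ)·k.
So s / (n + δ) = (k*)^(1−α) = 4.06^0.5 = 2.0149.
Therefore s = 2.0149 × (n + δ) = 2.0149 × 0.134 = 0.2700.

s ≈ 0.270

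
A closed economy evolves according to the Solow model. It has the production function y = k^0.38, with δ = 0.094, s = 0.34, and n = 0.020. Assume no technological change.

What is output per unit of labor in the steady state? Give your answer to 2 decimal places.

y* ≈ 1.95

At the steady state, Δk = 0, so s·k^α = (n + δ)·k.
Rearranging, k^(1−α) = s / (n + δ).
k^0.62 = 0.34 / (0.020 + 0.094) = 0.34 / 0.114 = 2.9825
k* = 2.9825^(1/0.62) ≈ 5.8271
y* = (k*)^α = 5.8271^0.38 ≈ 1.9538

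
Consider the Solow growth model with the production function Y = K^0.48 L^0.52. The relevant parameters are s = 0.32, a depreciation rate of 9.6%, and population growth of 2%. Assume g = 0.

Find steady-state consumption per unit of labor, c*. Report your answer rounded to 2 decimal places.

c* ≈ 1.74

Steady state requires s·f(k) = (n + δ)·k, i.e. s·k^α = (n + δ)·k.
Dividing both sides by k: k^(1−α) = s / (n + δ).
k^0.52 = 0.32 / (0.020 + 0.096) = 0.32 / 0.116 = 2.7586
k* = 2.7586^(1/0.52) ≈ 7.0385
y* = (k*)^α = 7.0385^0.48 ≈ 2.5515
c* = (1 − s)·y* = (1 − 0.32) × 2.5515 ≈ 1.7350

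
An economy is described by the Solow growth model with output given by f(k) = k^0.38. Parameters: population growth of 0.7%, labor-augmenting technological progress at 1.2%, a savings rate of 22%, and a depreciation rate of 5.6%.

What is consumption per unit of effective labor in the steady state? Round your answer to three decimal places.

c* = 1.508

In steady state, investment equals break-even investment: s·k^α = (n + g + δ)·k.
Dividing both sides by k: k^(1−α) = s / (n + g + δ).
k^0.62 = 0.22 / (0.007 + 0.012 + 0.056) = 0.22 / 0.075 = 2.9333
k* = 2.9333^(1/0.62) ≈ 5.6728
y* = (k*)^α = 5.6728^0.38 ≈ 1.9339
c* = (1 − s)·y* = (1 − 0.22) × 1.9339 ≈ 1.5084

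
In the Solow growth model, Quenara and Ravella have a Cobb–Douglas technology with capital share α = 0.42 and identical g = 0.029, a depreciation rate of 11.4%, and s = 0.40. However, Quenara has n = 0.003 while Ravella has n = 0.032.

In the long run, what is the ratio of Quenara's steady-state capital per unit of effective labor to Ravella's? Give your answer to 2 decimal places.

ratio ≈ 1.37

Steady-state k* = [s/(n + g + δ)]^(1/(1−α)), so the ratio is [ (s_Q/(n + g + δ)_Q) / (s_R/(n + g + δ)_R) ]^1.7241.
s_Q/(n + g + δ)_Q = 0.40/0.146 = 2.7397; s_R/(n + g + δ)_R = 0.40/0.175 = 2.2857.
Ratio = (2.7397/2.2857)^1.7241 = 1.1986^1.7241 ≈ 1.3666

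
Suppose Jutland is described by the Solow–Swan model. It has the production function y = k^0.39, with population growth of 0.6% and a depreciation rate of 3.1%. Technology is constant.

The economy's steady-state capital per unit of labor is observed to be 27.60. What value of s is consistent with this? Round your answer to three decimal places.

s ≈ 0.280

Steady state requires s·f(k) = (n + δ)·k, i.e. s·k^α = (n + δ)·k.
So s / (n + δ) = (k*)^(1−α) = 27.60^0.61 = 7.5675.
Therefore s = 7.5675 × (n + δ) = 7.5675 × 0.037 = 0.2800.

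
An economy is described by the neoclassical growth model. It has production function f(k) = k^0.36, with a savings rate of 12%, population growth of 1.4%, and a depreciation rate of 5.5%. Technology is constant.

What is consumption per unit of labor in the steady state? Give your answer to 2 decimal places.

In steady state, investment equals break-even investment: s·k^α = (n + δ)·k.
Dividing both sides by k: k^(1−α) = s / (n + δ).
k^0.64 = 0.12 / (0.014 + 0.055) = 0.12 / 0.069 = 1.7391
k* = 1.7391^(1/0.64) ≈ 2.3741
y* = (k*)^α = 2.3741^0.36 ≈ 1.3651
c* = (1 − s)·y* = (1 − 0.12) × 1.3651 ≈ 1.2013

c* = 1.20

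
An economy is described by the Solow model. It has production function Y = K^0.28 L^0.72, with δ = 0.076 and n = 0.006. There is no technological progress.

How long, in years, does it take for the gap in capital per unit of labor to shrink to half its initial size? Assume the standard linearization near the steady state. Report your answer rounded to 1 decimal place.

about 11.7 years

Near the steady state the convergence rate is λ = (1 − α)(n + δ).
λ = (1 − 0.28) × 0.082 = 0.72 × 0.082 = 0.05904
Half-life = ln 2 / λ = 0.6931 / 0.05904 ≈ 11.74 years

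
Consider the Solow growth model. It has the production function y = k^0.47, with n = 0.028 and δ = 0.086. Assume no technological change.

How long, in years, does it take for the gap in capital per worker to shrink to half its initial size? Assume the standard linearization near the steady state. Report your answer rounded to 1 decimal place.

Near the steady state the convergence rate is λ = (1 − α)(n + δ).
λ = (1 − 0.47) × 0.114 = 0.53 × 0.114 = 0.06042
Half-life = ln 2 / λ = 0.6931 / 0.06042 ≈ 11.47 years

about 11.5 years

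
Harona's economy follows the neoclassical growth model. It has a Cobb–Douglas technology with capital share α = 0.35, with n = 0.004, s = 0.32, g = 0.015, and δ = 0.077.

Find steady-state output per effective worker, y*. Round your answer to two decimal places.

In steady state, investment equals break-even investment: s·k^α = (n + g + δ)·k.
Rearranging, k^(1−α) = s / (n + g + δ).
k^0.65 = 0.32 / (0.004 + 0.015 + 0.077) = 0.32 / 0.096 = 3.3333
k* = 3.3333^(1/0.65) ≈ 6.3741
y* = (k*)^α = 6.3741^0.35 ≈ 1.9123

y* = 1.91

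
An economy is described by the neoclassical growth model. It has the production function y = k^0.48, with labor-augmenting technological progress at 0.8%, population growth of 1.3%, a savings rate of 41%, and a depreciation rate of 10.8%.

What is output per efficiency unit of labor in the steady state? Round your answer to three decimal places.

y* ≈ 2.908

Steady state requires s·f(k) = (n + g + δ)·k, i.e. s·k^α = (n + g + δ)·k.
Dividing both sides by k: k^(1−α) = s / (n + g + δ).
k^0.52 = 0.41 / (0.013 + 0.008 + 0.108) = 0.41 / 0.129 = 3.1783
k* = 3.1783^(1/0.52) ≈ 9.2419
y* = (k*)^α = 9.2419^0.48 ≈ 2.9078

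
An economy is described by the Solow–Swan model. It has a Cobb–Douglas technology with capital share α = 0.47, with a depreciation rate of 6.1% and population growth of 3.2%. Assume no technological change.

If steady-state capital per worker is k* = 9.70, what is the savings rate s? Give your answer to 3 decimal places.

At the steady state, Δk = 0, so s·k^α = (n + δ)·k.
So s / (n + δ) = (k*)^(1−α) = 9.70^0.53 = 3.3342.
Therefore s = 3.3342 × (n + δ) = 3.3342 × 0.093 = 0.3101.

s ≈ 0.310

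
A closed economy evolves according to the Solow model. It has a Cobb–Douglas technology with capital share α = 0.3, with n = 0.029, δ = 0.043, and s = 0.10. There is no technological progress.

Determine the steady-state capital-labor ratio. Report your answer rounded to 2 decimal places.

k* ≈ 1.60

In steady state, investment equals break-even investment: s·k^α = (n + δ)·k.
Rearranging, k^(1−α) = s / (n + δ).
k^0.7 = 0.10 / (0.029 + 0.043) = 0.10 / 0.072 = 1.3889
k* = 1.3889^(1/0.7) ≈ 1.5989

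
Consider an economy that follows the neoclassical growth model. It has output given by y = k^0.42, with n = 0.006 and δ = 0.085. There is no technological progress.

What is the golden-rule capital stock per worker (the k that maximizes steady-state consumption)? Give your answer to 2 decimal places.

k_gold ≈ 13.97

The golden rule sets f'(k) = n + δ, i.e. α·k^(α−1) = n + δ.
So k^(1−α) = α / (n + δ) = 0.42 / 0.091 = 4.6154.
k_gold = 4.6154^(1/0.58) ≈ 13.9697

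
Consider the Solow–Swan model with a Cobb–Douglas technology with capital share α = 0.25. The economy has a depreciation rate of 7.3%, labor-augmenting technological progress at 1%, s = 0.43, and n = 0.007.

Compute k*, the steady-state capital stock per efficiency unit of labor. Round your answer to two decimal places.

In steady state, investment equals break-even investment: s·k^α = (n + g + δ)·k.
Rearranging, k^(1−α) = s / (n + g + δ).
k^0.75 = 0.43 / (0.007 + 0.010 + 0.073) = 0.43 / 0.090 = 4.7778
k* = 4.7778^(1/0.75) ≈ 8.0471

k* = 8.05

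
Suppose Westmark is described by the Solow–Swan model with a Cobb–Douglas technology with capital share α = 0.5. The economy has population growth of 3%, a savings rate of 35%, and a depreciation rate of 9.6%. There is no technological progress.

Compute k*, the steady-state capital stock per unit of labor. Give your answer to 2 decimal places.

k* ≈ 7.72

At the steady state, Δk = 0, so s·k^α = (n + δ)·k.
Rearranging, k^(1−α) = s / (n + δ).
k^0.5 = 0.35 / (0.030 + 0.096) = 0.35 / 0.126 = 2.7778
k* = 2.7778^(1/0.5) ≈ 7.7162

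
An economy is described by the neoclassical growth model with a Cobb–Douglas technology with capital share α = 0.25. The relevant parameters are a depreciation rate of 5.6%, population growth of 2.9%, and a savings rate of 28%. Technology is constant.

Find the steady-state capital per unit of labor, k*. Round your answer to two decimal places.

k* ≈ 4.90

Steady state requires s·f(k) = (n + δ)·k, i.e. s·k^α = (n + δ)·k.
Dividing both sides by k: k^(1−α) = s / (n + δ).
k^0.75 = 0.28 / (0.029 + 0.056) = 0.28 / 0.085 = 3.2941
k* = 3.2941^(1/0.75) ≈ 4.9013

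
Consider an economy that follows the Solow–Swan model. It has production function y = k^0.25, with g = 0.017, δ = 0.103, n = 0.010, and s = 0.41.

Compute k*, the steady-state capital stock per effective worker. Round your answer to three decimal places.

k* = 4.625

At the steady state, Δk = 0, so s·k^α = (n + g + δ)·k.
Rearranging, k^(1−α) = s / (n + g + δ).
k^0.75 = 0.41 / (0.010 + 0.017 + 0.103) = 0.41 / 0.130 = 3.1538
k* = 3.1538^(1/0.75) ≈ 4.6250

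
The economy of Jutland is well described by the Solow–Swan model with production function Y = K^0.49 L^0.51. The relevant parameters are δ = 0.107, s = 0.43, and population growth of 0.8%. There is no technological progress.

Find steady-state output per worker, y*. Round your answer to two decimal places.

y* ≈ 3.55

Steady state requires s·f(k) = (n + δ)·k, i.e. s·k^α = (n + δ)·k.
Rearranging, k^(1−α) = s / (n + δ).
k^0.51 = 0.43 / (0.008 + 0.107) = 0.43 / 0.115 = 3.7391
k* = 3.7391^(1/0.51) ≈ 13.2762
y* = (k*)^α = 13.2762^0.49 ≈ 3.5506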